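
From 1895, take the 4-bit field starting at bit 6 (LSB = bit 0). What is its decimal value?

v = 011101100111
Shift right by 6: 011101
Mask low 4 bits: 1101 = 13

13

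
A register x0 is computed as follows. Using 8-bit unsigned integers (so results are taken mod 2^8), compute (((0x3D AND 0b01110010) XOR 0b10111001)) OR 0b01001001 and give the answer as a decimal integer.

201

0x3D = 00111101
0b01110010 = 01110010
→ AND → 00110000 = 48
0b10111001 = 10111001
→ XOR → 10001001 = 137
0b01001001 = 01001001
→ OR → 11001001 = 201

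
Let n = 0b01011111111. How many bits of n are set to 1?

9

n = 1011111111
Count the 1s: 1 + 1 + 1 + 1 + 1 + 1 + 1 + 1 + 1 = 9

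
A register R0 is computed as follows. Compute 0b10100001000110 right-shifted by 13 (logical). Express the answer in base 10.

1

x = 10100001000110
shift right by 13 → 00000000000001 = 1
(equivalently, floor(10310 / 8192))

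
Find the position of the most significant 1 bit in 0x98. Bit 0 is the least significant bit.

0x98 = 10011000
The topmost 1 is at position 7 (since 2^7 = 128 ≤ 152 < 256).

7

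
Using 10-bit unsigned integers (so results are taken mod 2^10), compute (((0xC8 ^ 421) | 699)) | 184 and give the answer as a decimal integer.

1023

0xC8 = 0011001000
421 = 0110100101
→ ^ → 0101101101 = 365
699 = 1010111011
→ | → 1111111111 = 1023
184 = 0010111000
→ | → 1111111111 = 1023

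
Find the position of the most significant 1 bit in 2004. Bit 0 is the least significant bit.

2004 = 11111010100
The topmost 1 is at position 10 (since 2^10 = 1024 ≤ 2004 < 2048).

10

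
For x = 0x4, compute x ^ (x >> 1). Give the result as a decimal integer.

x = 100 = 4
x>>1 = 010
XOR  = 110 = 6
(x ^ (x >> 1) gives the standard binary-reflected Gray code of x.)

6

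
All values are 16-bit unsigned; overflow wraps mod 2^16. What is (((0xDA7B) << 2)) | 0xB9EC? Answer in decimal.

63980

0xDA7B = 1101101001111011
→ << 2 (mod 2^16) → 0110100111101100 = 27116
0xB9EC = 1011100111101100
→ | → 1111100111101100 = 63980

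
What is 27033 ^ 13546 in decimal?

23923

27033 = 110100110011001
13546 = 011010011101010
XOR → 101110101110011 = 23923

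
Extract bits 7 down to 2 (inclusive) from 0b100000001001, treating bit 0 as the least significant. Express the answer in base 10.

2

v = 100000001001
Shift right by 2: 1000000010
Mask low 6 bits: 000010 = 2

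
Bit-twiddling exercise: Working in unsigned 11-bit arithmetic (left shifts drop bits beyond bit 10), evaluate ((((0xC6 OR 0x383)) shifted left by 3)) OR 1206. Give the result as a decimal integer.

1726

0xC6 = 00011000110
0x383 = 01110000011
→ OR → 01111000111 = 967
→ shifted left by 3 (mod 2^11) → 11000111000 = 1592
1206 = 10010110110
→ OR → 11010111110 = 1726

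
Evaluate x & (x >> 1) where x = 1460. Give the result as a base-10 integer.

x = 10110110100 = 1460
x>>1 = 01011011010
AND  = 00010010000 = 144
(x & (x >> 1) has a 1 wherever x has two consecutive 1 bits.)

144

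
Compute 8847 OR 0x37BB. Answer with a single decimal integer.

8847 = 10001010001111
0x37BB = 11011110111011
 OR → 11011110111111 = 14271

14271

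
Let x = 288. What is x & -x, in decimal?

32

x = 100100000 = 288
-x (two's complement) = …011100000
AND   = 000100000 = 32
(x & -x isolates the lowest set bit of x.)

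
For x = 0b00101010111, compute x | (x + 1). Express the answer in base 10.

x = 101010111 = 343
x + 1 = 101011000
OR    = 101011111 = 351
(x | (x + 1) sets the lowest cleared bit.)

351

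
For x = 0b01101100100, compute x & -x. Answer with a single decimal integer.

x = 1101100100 = 868
-x (two's complement) = …0010011100
AND   = 0000000100 = 4
(x & -x isolates the lowest set bit of x.)

4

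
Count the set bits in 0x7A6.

7

0x7A6 = 11110100110
Count the 1s: 1 + 1 + 1 + 1 + 1 + 1 + 1 = 7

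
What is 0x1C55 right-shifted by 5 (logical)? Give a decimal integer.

226

0x1C55 = 1110001010101
shift right by 5 → 0000011100010 = 226
(equivalently, floor(7253 / 32))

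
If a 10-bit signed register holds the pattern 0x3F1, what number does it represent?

-15

pattern = 1111110001 (MSB is 1 ⇒ negative)
Invert: 0000001110, add 1 → 0000001111 = 15, so the value is -15.
(Equivalently: 1009 - 2^10 = 1009 - 1024 = -15.)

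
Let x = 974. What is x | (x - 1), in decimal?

975

x = 1111001110 = 974
x - 1 = 1111001101
OR    = 1111001111 = 975
(x | (x - 1) sets all bits below the lowest set bit.)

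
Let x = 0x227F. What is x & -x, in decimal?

1

x = 10001001111111 = 8831
-x (two's complement) = …01110110000001
AND   = 00000000000001 = 1
(x & -x isolates the lowest set bit of x.)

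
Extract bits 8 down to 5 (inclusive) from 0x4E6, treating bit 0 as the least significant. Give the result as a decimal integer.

7

v = 00010011100110
Shift right by 5: 000100111
Mask low 4 bits: 0111 = 7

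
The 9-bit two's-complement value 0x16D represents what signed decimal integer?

-147

pattern = 101101101 (MSB is 1 ⇒ negative)
Invert: 010010010, add 1 → 010010011 = 147, so the value is -147.
(Equivalently: 365 - 2^9 = 365 - 512 = -147.)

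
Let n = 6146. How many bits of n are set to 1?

6146 = 1100000000010
Count the 1s: 1 + 1 + 1 = 3

3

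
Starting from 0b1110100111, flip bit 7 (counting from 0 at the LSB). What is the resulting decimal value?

807

x = 1110100111
bit 7 is currently 1; toggle it via x ^ (1 << 7) = x ^ 128
→ 1100100111 = 807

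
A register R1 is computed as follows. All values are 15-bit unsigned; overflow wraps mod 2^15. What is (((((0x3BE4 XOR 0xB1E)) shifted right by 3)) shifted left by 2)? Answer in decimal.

0x3BE4 = 011101111100100
0xB1E = 000101100011110
→ XOR → 011000011111010 = 12538
→ shifted right by 3 → 000011000011111 = 1567
→ shifted left by 2 (mod 2^15) → 001100001111100 = 6268

6268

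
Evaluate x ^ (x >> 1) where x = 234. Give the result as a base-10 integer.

159

x = 11101010 = 234
x>>1 = 01110101
XOR  = 10011111 = 159
(x ^ (x >> 1) gives the standard binary-reflected Gray code of x.)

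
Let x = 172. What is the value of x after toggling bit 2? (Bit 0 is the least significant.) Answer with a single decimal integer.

x = 0010101100
bit 2 is currently 1; toggle it via x ^ (1 << 2) = x ^ 4
→ 0010101000 = 168

168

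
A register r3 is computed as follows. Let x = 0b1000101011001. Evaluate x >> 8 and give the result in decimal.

17

x = 1000101011001
shift right by 8 → 0000000010001 = 17
(equivalently, floor(4441 / 256))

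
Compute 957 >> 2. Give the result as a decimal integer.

957 = 1110111101
shift right by 2 → 0011101111 = 239
(equivalently, floor(957 / 4))

239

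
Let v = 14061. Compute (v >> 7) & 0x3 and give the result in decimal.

v = 11011011101101
Shift right by 7: 1101101
Mask low 2 bits: 01 = 1

1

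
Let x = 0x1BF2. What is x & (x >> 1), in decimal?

2544

x = 1101111110010 = 7154
x>>1 = 0110111111001
AND  = 0100111110000 = 2544
(x & (x >> 1) has a 1 wherever x has two consecutive 1 bits.)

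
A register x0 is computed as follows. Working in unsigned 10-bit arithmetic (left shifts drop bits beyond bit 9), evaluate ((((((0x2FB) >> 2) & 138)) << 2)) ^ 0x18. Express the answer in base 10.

560

0x2FB = 1011111011
→ >> 2 → 0010111110 = 190
138 = 0010001010
→ & → 0010001010 = 138
→ << 2 (mod 2^10) → 1000101000 = 552
0x18 = 0000011000
→ ^ → 1000110000 = 560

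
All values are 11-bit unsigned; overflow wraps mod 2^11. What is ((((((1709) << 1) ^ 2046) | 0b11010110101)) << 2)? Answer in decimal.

1709 = 11010101101
→ << 1 (mod 2^11) → 10101011010 = 1370
2046 = 11111111110
→ ^ → 01010100100 = 676
0b11010110101 = 11010110101
→ | → 11010110101 = 1717
→ << 2 (mod 2^11) → 01011010100 = 724

724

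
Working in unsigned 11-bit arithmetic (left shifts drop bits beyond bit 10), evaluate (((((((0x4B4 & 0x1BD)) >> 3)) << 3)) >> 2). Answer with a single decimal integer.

0x4B4 = 10010110100
0x1BD = 00110111101
→ & → 00010110100 = 180
→ >> 3 → 00000010110 = 22
→ << 3 (mod 2^11) → 00010110000 = 176
→ >> 2 → 00000101100 = 44

44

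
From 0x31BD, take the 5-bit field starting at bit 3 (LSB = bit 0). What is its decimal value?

23

v = 11000110111101
Shift right by 3: 11000110111
Mask low 5 bits: 10111 = 23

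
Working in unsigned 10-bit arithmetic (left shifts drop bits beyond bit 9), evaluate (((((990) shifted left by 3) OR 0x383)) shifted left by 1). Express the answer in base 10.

998

990 = 1111011110
→ shifted left by 3 (mod 2^10) → 1011110000 = 752
0x383 = 1110000011
→ OR → 1111110011 = 1011
→ shifted left by 1 (mod 2^10) → 1111100110 = 998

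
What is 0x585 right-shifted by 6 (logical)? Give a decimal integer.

22

0x585 = 10110000101
shift right by 6 → 00000010110 = 22
(equivalently, floor(1413 / 64))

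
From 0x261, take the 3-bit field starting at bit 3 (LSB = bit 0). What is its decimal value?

v = 001001100001
Shift right by 3: 001001100
Mask low 3 bits: 100 = 4

4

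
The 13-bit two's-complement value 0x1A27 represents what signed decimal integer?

pattern = 1101000100111 (MSB is 1 ⇒ negative)
Invert: 0010111011000, add 1 → 0010111011001 = 1497, so the value is -1497.
(Equivalently: 6695 - 2^13 = 6695 - 8192 = -1497.)

-1497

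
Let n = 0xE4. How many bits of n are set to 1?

0xE4 = 11100100
Count the 1s: 1 + 1 + 1 + 1 = 4

4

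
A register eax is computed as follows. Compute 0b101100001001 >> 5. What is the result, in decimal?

88

x = 101100001001
shift right by 5 → 000001011000 = 88
(equivalently, floor(2825 / 32))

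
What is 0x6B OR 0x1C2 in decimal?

0x6B = 001101011
0x1C2 = 111000010
 OR → 111101011 = 491

491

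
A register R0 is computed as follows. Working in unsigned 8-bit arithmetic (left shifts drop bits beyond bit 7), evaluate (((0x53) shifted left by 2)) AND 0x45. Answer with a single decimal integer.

68

0x53 = 01010011
→ shifted left by 2 (mod 2^8) → 01001100 = 76
0x45 = 01000101
→ AND → 01000100 = 68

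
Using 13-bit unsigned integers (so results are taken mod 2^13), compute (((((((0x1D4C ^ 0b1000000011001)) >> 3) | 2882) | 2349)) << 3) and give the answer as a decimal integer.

0x1D4C = 1110101001100
0b1000000011001 = 1000000011001
→ ^ → 0110101010101 = 3413
→ >> 3 → 0000110101010 = 426
2882 = 0101101000010
→ | → 0101111101010 = 3050
2349 = 0100100101101
→ | → 0101111101111 = 3055
→ << 3 (mod 2^13) → 1111101111000 = 8056

8056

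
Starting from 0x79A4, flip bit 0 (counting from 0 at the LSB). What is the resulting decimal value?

31141

x = 111100110100100
bit 0 is currently 0; toggle it via x ^ (1 << 0) = x ^ 1
→ 111100110100101 = 31141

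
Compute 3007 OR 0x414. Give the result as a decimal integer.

4031

3007 = 101110111111
0x414 = 010000010100
 OR → 111110111111 = 4031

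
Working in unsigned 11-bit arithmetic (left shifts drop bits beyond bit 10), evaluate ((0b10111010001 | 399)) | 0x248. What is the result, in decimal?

0b10111010001 = 10111010001
399 = 00110001111
→ | → 10111011111 = 1503
0x248 = 01001001000
→ | → 11111011111 = 2015

2015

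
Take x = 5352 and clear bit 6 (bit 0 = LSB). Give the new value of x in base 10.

x = 1010011101000
bit 6 is currently 1; clear it via x & ~(1 << 6) = x & ~64
→ 1010010101000 = 5288

5288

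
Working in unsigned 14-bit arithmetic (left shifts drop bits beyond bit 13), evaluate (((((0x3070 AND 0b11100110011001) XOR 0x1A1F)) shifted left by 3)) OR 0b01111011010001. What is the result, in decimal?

0x3070 = 11000001110000
0b11100110011001 = 11100110011001
→ AND → 11000000010000 = 12304
0x1A1F = 01101000011111
→ XOR → 10101000001111 = 10767
→ shifted left by 3 (mod 2^14) → 01000001111000 = 4216
0b01111011010001 = 01111011010001
→ OR → 01111011111001 = 7929

7929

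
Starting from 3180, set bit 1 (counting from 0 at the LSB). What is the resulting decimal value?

3182

x = 0110001101100
bit 1 is currently 0; set it via x | (1 << 1) = x | 2
→ 0110001101110 = 3182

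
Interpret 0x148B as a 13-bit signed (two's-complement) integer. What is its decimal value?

pattern = 1010010001011 (MSB is 1 ⇒ negative)
Invert: 0101101110100, add 1 → 0101101110101 = 2933, so the value is -2933.
(Equivalently: 5259 - 2^13 = 5259 - 8192 = -2933.)

-2933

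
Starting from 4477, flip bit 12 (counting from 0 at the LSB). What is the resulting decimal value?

x = 01000101111101
bit 12 is currently 1; toggle it via x ^ (1 << 12) = x ^ 4096
→ 00000101111101 = 381

381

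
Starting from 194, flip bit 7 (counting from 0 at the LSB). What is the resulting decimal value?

x = 011000010
bit 7 is currently 1; toggle it via x ^ (1 << 7) = x ^ 128
→ 001000010 = 66

66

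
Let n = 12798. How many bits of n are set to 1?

10

12798 = 11000111111110
Count the 1s: 1 + 1 + 1 + 1 + 1 + 1 + 1 + 1 + 1 + 1 = 10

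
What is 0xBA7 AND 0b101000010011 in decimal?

2563

0xBA7 = 101110100111
b = 101000010011
AND → 101000000011 = 2563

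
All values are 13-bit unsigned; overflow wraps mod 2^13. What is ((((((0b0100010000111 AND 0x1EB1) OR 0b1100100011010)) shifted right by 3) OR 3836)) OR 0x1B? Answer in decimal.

0b0100010000111 = 0100010000111
0x1EB1 = 1111010110001
→ AND → 0100010000001 = 2177
0b1100100011010 = 1100100011010
→ OR → 1100110011011 = 6555
→ shifted right by 3 → 0001100110011 = 819
3836 = 0111011111100
→ OR → 0111111111111 = 4095
0x1B = 0000000011011
→ OR → 0111111111111 = 4095

4095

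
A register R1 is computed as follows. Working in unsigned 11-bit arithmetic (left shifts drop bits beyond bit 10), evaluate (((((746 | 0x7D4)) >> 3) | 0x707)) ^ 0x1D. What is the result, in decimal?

746 = 01011101010
0x7D4 = 11111010100
→ | → 11111111110 = 2046
→ >> 3 → 00011111111 = 255
0x707 = 11100000111
→ | → 11111111111 = 2047
0x1D = 00000011101
→ ^ → 11111100010 = 2018

2018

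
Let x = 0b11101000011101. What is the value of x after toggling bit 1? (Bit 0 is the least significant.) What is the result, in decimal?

x = 11101000011101
bit 1 is currently 0; toggle it via x ^ (1 << 1) = x ^ 2
→ 11101000011111 = 14879

14879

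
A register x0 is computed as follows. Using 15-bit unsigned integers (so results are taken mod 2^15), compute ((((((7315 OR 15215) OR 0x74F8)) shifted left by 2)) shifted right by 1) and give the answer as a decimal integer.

7315 = 001110010010011
15215 = 011101101101111
→ OR → 011111111111111 = 16383
0x74F8 = 111010011111000
→ OR → 111111111111111 = 32767
→ shifted left by 2 (mod 2^15) → 111111111111100 = 32764
→ shifted right by 1 → 011111111111110 = 16382

16382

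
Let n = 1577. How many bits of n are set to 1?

1577 = 11000101001
Count the 1s: 1 + 1 + 1 + 1 + 1 = 5

5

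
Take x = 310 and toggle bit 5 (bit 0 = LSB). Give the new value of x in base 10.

278

x = 00100110110
bit 5 is currently 1; toggle it via x ^ (1 << 5) = x ^ 32
→ 00100010110 = 278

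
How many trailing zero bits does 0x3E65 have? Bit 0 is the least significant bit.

0x3E65 = 11111001100101
Trailing zeros: 0, so the lowest set bit is bit 0 (value 1).

0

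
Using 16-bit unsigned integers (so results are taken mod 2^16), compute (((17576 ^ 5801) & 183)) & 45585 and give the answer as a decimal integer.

1

17576 = 0100010010101000
5801 = 0001011010101001
→ ^ → 0101001000000001 = 20993
183 = 0000000010110111
→ & → 0000000000000001 = 1
45585 = 1011001000010001
→ & → 0000000000000001 = 1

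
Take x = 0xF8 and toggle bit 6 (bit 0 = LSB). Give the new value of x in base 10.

x = 00011111000
bit 6 is currently 1; toggle it via x ^ (1 << 6) = x ^ 64
→ 00010111000 = 184

184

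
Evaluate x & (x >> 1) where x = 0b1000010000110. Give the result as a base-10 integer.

2

x = 1000010000110 = 4230
x>>1 = 0100001000011
AND  = 0000000000010 = 2
(x & (x >> 1) has a 1 wherever x has two consecutive 1 bits.)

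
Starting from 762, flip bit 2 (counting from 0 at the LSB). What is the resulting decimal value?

766

x = 01011111010
bit 2 is currently 0; toggle it via x ^ (1 << 2) = x ^ 4
→ 01011111110 = 766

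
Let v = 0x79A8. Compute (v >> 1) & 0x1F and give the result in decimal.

20

v = 111100110101000
Shift right by 1: 11110011010100
Mask low 5 bits: 10100 = 20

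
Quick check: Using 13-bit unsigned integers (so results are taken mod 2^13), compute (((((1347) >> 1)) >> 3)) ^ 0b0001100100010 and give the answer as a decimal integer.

886

1347 = 0010101000011
→ >> 1 → 0001010100001 = 673
→ >> 3 → 0000001010100 = 84
0b0001100100010 = 0001100100010
→ ^ → 0001101110110 = 886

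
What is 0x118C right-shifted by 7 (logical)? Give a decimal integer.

35

0x118C = 1000110001100
shift right by 7 → 0000000100011 = 35
(equivalently, floor(4492 / 128))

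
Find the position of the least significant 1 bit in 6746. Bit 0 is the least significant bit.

6746 = 1101001011010
Trailing zeros: 1, so the lowest set bit is bit 1 (value 2).

1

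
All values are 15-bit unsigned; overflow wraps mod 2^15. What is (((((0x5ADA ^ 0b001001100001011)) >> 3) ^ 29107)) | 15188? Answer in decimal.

0x5ADA = 101101011011010
0b001001100001011 = 001001100001011
→ ^ → 100100111010001 = 18897
→ >> 3 → 000100100111010 = 2362
29107 = 111000110110011
→ ^ → 111100010001001 = 30857
15188 = 011101101010100
→ | → 111101111011101 = 31709

31709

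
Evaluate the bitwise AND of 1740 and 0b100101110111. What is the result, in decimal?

68

1740 = 011011001100
b = 100101110111
AND → 000001000100 = 68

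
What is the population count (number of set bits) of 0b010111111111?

10

n = 10111111111
Count the 1s: 1 + 1 + 1 + 1 + 1 + 1 + 1 + 1 + 1 + 1 = 10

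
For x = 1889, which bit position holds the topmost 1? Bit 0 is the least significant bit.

10

1889 = 11101100001
The topmost 1 is at position 10 (since 2^10 = 1024 ≤ 1889 < 2048).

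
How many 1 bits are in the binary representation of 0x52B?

6

0x52B = 10100101011
Count the 1s: 1 + 1 + 1 + 1 + 1 + 1 = 6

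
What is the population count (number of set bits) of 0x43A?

5

0x43A = 10000111010
Count the 1s: 1 + 1 + 1 + 1 + 1 = 5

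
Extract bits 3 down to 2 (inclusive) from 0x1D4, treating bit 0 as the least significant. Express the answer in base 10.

v = 000000111010100
Shift right by 2: 0000001110101
Mask low 2 bits: 01 = 1

1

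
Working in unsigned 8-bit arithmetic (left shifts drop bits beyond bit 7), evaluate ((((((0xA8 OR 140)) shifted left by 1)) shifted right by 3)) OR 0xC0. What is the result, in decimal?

0xA8 = 10101000
140 = 10001100
→ OR → 10101100 = 172
→ shifted left by 1 (mod 2^8) → 01011000 = 88
→ shifted right by 3 → 00001011 = 11
0xC0 = 11000000
→ OR → 11001011 = 203

203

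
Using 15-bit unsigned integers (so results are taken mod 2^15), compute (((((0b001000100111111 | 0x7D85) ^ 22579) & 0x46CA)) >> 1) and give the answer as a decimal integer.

0b001000100111111 = 001000100111111
0x7D85 = 111110110000101
→ | → 111110110111111 = 32191
22579 = 101100000110011
→ ^ → 010010110001100 = 9612
0x46CA = 100011011001010
→ & → 000010010001000 = 1160
→ >> 1 → 000001001000100 = 580

580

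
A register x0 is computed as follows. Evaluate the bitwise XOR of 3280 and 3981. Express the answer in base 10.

861

3280 = 110011010000
3981 = 111110001101
XOR → 001101011101 = 861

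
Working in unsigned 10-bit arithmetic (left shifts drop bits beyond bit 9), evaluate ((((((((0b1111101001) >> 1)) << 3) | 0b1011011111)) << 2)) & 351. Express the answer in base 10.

0b1111101001 = 1111101001
→ >> 1 → 0111110100 = 500
→ << 3 (mod 2^10) → 1110100000 = 928
0b1011011111 = 1011011111
→ | → 1111111111 = 1023
→ << 2 (mod 2^10) → 1111111100 = 1020
351 = 0101011111
→ & → 0101011100 = 348

348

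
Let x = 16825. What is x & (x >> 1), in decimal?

152

x = 100000110111001 = 16825
x>>1 = 010000011011100
AND  = 000000010011000 = 152
(x & (x >> 1) has a 1 wherever x has two consecutive 1 bits.)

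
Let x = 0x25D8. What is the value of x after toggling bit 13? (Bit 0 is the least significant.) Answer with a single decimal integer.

x = 10010111011000
bit 13 is currently 1; toggle it via x ^ (1 << 13) = x ^ 8192
→ 00010111011000 = 1496

1496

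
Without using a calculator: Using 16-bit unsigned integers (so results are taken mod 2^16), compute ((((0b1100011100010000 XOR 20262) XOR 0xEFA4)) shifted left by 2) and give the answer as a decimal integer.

40520

0b1100011100010000 = 1100011100010000
20262 = 0100111100100110
→ XOR → 1000100000110110 = 34870
0xEFA4 = 1110111110100100
→ XOR → 0110011110010010 = 26514
→ shifted left by 2 (mod 2^16) → 1001111001001000 = 40520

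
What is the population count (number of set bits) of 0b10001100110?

n = 10001100110
Count the 1s: 1 + 1 + 1 + 1 + 1 = 5

5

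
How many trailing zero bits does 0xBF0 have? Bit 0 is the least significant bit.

4

0xBF0 = 101111110000
Trailing zeros: 4, so the lowest set bit is bit 4 (value 16).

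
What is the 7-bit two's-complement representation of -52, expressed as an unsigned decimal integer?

52 in 7 bits: 0110100
Invert: 1001011
Add 1:  1001100 = 76
(Check: 2^7 - 52 = 128 - 52 = 76.)

76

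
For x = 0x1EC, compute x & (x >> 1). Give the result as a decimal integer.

228

x = 111101100 = 492
x>>1 = 011110110
AND  = 011100100 = 228
(x & (x >> 1) has a 1 wherever x has two consecutive 1 bits.)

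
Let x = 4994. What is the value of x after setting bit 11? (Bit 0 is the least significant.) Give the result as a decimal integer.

x = 1001110000010
bit 11 is currently 0; set it via x | (1 << 11) = x | 2048
→ 1101110000010 = 7042

7042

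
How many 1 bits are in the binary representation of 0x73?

5

0x73 = 1110011
Count the 1s: 1 + 1 + 1 + 1 + 1 = 5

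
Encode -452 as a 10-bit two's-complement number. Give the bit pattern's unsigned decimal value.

452 in 10 bits: 0111000100
Invert: 1000111011
Add 1:  1000111100 = 572
(Check: 2^10 - 452 = 1024 - 452 = 572.)

572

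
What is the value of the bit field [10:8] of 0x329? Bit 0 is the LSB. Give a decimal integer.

v = 01100101001
Shift right by 8: 011
Mask low 3 bits: 011 = 3

3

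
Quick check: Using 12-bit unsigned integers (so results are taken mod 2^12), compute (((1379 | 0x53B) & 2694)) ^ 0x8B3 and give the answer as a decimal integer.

2225

1379 = 010101100011
0x53B = 010100111011
→ | → 010101111011 = 1403
2694 = 101010000110
→ & → 000000000010 = 2
0x8B3 = 100010110011
→ ^ → 100010110001 = 2225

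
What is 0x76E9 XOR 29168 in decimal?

1817

0x76E9 = 111011011101001
29168 = 111000111110000
XOR → 000011100011001 = 1817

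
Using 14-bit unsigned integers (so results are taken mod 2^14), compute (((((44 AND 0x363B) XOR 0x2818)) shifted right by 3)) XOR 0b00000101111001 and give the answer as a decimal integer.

1151

44 = 00000000101100
0x363B = 11011000111011
→ AND → 00000000101000 = 40
0x2818 = 10100000011000
→ XOR → 10100000110000 = 10288
→ shifted right by 3 → 00010100000110 = 1286
0b00000101111001 = 00000101111001
→ XOR → 00010001111111 = 1151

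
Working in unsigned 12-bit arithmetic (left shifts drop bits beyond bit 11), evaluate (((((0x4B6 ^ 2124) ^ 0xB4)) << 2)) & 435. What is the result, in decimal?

0x4B6 = 010010110110
2124 = 100001001100
→ ^ → 110011111010 = 3322
0xB4 = 000010110100
→ ^ → 110001001110 = 3150
→ << 2 (mod 2^12) → 000100111000 = 312
435 = 000110110011
→ & → 000100110000 = 304

304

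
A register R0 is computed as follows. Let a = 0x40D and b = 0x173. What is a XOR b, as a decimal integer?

1406

0x40D = 10000001101
0x173 = 00101110011
XOR → 10101111110 = 1406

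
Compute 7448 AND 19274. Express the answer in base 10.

2312

7448 = 001110100011000
19274 = 100101101001010
AND → 000100100001000 = 2312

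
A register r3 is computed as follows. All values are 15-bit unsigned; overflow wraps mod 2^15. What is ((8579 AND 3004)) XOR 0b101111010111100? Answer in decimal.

24380

8579 = 010000110000011
3004 = 000101110111100
→ AND → 000000110000000 = 384
0b101111010111100 = 101111010111100
→ XOR → 101111100111100 = 24380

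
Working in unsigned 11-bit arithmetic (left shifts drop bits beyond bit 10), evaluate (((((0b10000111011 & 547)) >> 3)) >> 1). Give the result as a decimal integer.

0b10000111011 = 10000111011
547 = 01000100011
→ & → 00000100011 = 35
→ >> 3 → 00000000100 = 4
→ >> 1 → 00000000010 = 2

2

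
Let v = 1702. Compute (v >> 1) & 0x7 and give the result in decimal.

3

v = 11010100110
Shift right by 1: 1101010011
Mask low 3 bits: 011 = 3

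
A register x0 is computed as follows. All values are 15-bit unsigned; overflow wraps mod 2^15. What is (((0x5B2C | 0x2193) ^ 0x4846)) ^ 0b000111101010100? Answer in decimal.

0x5B2C = 101101100101100
0x2193 = 010000110010011
→ | → 111101110111111 = 31679
0x4846 = 100100001000110
→ ^ → 011001111111001 = 13305
0b000111101010100 = 000111101010100
→ ^ → 011110010101101 = 15533

15533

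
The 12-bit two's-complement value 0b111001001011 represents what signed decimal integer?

pattern = 111001001011 (MSB is 1 ⇒ negative)
Invert: 000110110100, add 1 → 000110110101 = 437, so the value is -437.
(Equivalently: 3659 - 2^12 = 3659 - 4096 = -437.)

-437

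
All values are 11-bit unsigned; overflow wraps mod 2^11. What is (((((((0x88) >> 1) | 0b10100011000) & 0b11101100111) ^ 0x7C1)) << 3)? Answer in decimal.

0x88 = 00010001000
→ >> 1 → 00001000100 = 68
0b10100011000 = 10100011000
→ | → 10101011100 = 1372
0b11101100111 = 11101100111
→ & → 10101000100 = 1348
0x7C1 = 11111000001
→ ^ → 01010000101 = 645
→ << 3 (mod 2^11) → 10000101000 = 1064

1064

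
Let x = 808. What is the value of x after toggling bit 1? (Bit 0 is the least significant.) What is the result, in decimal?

x = 01100101000
bit 1 is currently 0; toggle it via x ^ (1 << 1) = x ^ 2
→ 01100101010 = 810

810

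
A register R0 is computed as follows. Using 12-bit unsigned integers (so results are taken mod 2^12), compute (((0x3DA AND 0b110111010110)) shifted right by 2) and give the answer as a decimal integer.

116

0x3DA = 001111011010
0b110111010110 = 110111010110
→ AND → 000111010010 = 466
→ shifted right by 2 → 000001110100 = 116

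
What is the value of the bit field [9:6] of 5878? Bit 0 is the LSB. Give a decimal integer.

v = 0001011011110110
Shift right by 6: 0001011011
Mask low 4 bits: 1011 = 11

11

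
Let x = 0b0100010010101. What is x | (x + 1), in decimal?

x = 100010010101 = 2197
x + 1 = 100010010110
OR    = 100010010111 = 2199
(x | (x + 1) sets the lowest cleared bit.)

2199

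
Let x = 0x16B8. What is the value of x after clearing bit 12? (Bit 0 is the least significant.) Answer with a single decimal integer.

1720

x = 1011010111000
bit 12 is currently 1; clear it via x & ~(1 << 12) = x & ~4096
→ 0011010111000 = 1720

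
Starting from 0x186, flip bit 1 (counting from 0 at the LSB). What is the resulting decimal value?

x = 0110000110
bit 1 is currently 1; toggle it via x ^ (1 << 1) = x ^ 2
→ 0110000100 = 388

388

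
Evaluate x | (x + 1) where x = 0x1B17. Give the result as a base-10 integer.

6943

x = 1101100010111 = 6935
x + 1 = 1101100011000
OR    = 1101100011111 = 6943
(x | (x + 1) sets the lowest cleared bit.)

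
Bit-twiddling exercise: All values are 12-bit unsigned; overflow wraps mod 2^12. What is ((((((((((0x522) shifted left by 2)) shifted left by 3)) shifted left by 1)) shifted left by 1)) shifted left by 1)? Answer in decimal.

0x522 = 010100100010
→ shifted left by 2 (mod 2^12) → 010010001000 = 1160
→ shifted left by 3 (mod 2^12) → 010001000000 = 1088
→ shifted left by 1 (mod 2^12) → 100010000000 = 2176
→ shifted left by 1 (mod 2^12) → 000100000000 = 256
→ shifted left by 1 (mod 2^12) → 001000000000 = 512

512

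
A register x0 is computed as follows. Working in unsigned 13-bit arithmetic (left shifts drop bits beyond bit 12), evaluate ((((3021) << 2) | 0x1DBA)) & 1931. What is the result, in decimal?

1930

3021 = 0101111001101
→ << 2 (mod 2^13) → 0111100110100 = 3892
0x1DBA = 1110110111010
→ | → 1111110111110 = 8126
1931 = 0011110001011
→ & → 0011110001010 = 1930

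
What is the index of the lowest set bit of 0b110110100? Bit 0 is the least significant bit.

2

0b110110100 = 110110100
Trailing zeros: 2, so the lowest set bit is bit 2 (value 4).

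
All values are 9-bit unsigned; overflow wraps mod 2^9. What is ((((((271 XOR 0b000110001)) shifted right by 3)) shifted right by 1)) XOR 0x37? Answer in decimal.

36

271 = 100001111
0b000110001 = 000110001
→ XOR → 100111110 = 318
→ shifted right by 3 → 000100111 = 39
→ shifted right by 1 → 000010011 = 19
0x37 = 000110111
→ XOR → 000100100 = 36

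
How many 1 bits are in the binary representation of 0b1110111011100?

9

n = 1110111011100
Count the 1s: 1 + 1 + 1 + 1 + 1 + 1 + 1 + 1 + 1 = 9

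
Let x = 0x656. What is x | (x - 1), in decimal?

1623

x = 11001010110 = 1622
x - 1 = 11001010101
OR    = 11001010111 = 1623
(x | (x - 1) sets all bits below the lowest set bit.)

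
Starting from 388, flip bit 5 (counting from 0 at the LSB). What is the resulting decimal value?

x = 0110000100
bit 5 is currently 0; toggle it via x ^ (1 << 5) = x ^ 32
→ 0110100100 = 420

420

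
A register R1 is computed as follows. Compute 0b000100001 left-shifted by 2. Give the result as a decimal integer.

132

x = 00100001
shift left by 2 → 10000100 = 132
(equivalently, 33 × 2^2 = 33 × 4)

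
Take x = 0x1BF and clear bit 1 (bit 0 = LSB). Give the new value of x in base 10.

445

x = 110111111
bit 1 is currently 1; clear it via x & ~(1 << 1) = x & ~2
→ 110111101 = 445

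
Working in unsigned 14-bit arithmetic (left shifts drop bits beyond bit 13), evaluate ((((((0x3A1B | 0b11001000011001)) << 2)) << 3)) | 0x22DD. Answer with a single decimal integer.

9213

0x3A1B = 11101000011011
0b11001000011001 = 11001000011001
→ | → 11101000011011 = 14875
→ << 2 (mod 2^14) → 10100001101100 = 10348
→ << 3 (mod 2^14) → 00001101100000 = 864
0x22DD = 10001011011101
→ | → 10001111111101 = 9213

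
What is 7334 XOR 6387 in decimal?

7334 = 1110010100110
6387 = 1100011110011
XOR → 0010001010101 = 1109

1109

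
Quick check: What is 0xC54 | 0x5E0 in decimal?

0xC54 = 110001010100
0x5E0 = 010111100000
 OR → 110111110100 = 3572

3572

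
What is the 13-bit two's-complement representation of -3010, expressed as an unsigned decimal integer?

5182

3010 in 13 bits: 0101111000010
Invert: 1010000111101
Add 1:  1010000111110 = 5182
(Check: 2^13 - 3010 = 8192 - 3010 = 5182.)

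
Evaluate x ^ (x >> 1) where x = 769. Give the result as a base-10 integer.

x = 1100000001 = 769
x>>1 = 0110000000
XOR  = 1010000001 = 641
(x ^ (x >> 1) gives the standard binary-reflected Gray code of x.)

641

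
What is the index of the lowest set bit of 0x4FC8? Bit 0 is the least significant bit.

0x4FC8 = 100111111001000
Trailing zeros: 3, so the lowest set bit is bit 3 (value 8).

3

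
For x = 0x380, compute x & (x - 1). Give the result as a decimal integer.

768

x = 1110000000 = 896
x - 1 = 1101111111
AND   = 1100000000 = 768
(x & (x - 1) clears the lowest set bit of x.)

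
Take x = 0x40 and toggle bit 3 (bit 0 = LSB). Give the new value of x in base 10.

x = 00001000000
bit 3 is currently 0; toggle it via x ^ (1 << 3) = x ^ 8
→ 00001001000 = 72

72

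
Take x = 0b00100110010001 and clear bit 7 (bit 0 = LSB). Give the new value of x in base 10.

2321

x = 00100110010001
bit 7 is currently 1; clear it via x & ~(1 << 7) = x & ~128
→ 00100100010001 = 2321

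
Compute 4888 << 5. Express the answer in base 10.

156416

4888 = 000001001100011000
shift left by 5 → 100110001100000000 = 156416
(equivalently, 4888 × 2^5 = 4888 × 32)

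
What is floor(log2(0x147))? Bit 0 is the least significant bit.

0x147 = 101000111
The topmost 1 is at position 8 (since 2^8 = 256 ≤ 327 < 512).

8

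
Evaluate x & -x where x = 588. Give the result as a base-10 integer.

x = 1001001100 = 588
-x (two's complement) = …0110110100
AND   = 0000000100 = 4
(x & -x isolates the lowest set bit of x.)

4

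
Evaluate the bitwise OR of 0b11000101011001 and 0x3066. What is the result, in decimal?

12671

a = 11000101011001
0x3066 = 11000001100110
 OR → 11000101111111 = 12671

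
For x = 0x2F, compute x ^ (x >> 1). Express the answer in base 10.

x = 101111 = 47
x>>1 = 010111
XOR  = 111000 = 56
(x ^ (x >> 1) gives the standard binary-reflected Gray code of x.)

56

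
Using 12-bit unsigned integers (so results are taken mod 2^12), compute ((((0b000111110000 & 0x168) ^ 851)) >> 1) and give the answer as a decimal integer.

281

0b000111110000 = 000111110000
0x168 = 000101101000
→ & → 000101100000 = 352
851 = 001101010011
→ ^ → 001000110011 = 563
→ >> 1 → 000100011001 = 281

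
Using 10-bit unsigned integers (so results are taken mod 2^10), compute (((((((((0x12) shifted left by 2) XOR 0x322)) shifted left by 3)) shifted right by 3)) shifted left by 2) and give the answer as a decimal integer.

424

0x12 = 0000010010
→ shifted left by 2 (mod 2^10) → 0001001000 = 72
0x322 = 1100100010
→ XOR → 1101101010 = 874
→ shifted left by 3 (mod 2^10) → 1101010000 = 848
→ shifted right by 3 → 0001101010 = 106
→ shifted left by 2 (mod 2^10) → 0110101000 = 424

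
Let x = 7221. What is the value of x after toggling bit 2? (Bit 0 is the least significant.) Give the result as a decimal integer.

x = 01110000110101
bit 2 is currently 1; toggle it via x ^ (1 << 2) = x ^ 4
→ 01110000110001 = 7217

7217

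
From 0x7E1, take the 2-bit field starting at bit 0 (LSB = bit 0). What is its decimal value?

v = 11111100001
Shift right by 0: 11111100001
Mask low 2 bits: 01 = 1

1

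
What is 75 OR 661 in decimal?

75 = 0001001011
661 = 1010010101
 OR → 1011011111 = 735

735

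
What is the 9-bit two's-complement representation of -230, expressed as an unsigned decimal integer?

230 in 9 bits: 011100110
Invert: 100011001
Add 1:  100011010 = 282
(Check: 2^9 - 230 = 512 - 230 = 282.)

282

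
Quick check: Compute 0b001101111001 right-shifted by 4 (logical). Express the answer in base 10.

x = 1101111001
shift right by 4 → 0000110111 = 55
(equivalently, floor(889 / 16))

55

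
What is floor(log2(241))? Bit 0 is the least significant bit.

7

241 = 11110001
The topmost 1 is at position 7 (since 2^7 = 128 ≤ 241 < 256).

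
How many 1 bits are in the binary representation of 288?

2

288 = 100100000
Count the 1s: 1 + 1 = 2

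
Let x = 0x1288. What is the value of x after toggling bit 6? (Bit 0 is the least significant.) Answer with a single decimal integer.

x = 1001010001000
bit 6 is currently 0; toggle it via x ^ (1 << 6) = x ^ 64
→ 1001011001000 = 4808

4808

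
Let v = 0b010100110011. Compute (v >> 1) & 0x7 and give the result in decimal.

1

v = 010100110011
Shift right by 1: 01010011001
Mask low 3 bits: 001 = 1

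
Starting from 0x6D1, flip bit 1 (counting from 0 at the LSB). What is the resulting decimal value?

1747

x = 11011010001
bit 1 is currently 0; toggle it via x ^ (1 << 1) = x ^ 2
→ 11011010011 = 1747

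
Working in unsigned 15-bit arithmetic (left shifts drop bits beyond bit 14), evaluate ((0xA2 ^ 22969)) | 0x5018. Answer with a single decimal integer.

22811

0xA2 = 000000010100010
22969 = 101100110111001
→ ^ → 101100100011011 = 22811
0x5018 = 101000000011000
→ | → 101100100011011 = 22811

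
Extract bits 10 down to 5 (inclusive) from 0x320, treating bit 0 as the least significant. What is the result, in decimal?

v = 01100100000
Shift right by 5: 011001
Mask low 6 bits: 011001 = 25

25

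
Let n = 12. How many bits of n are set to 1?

2

12 = 1100
Count the 1s: 1 + 1 = 2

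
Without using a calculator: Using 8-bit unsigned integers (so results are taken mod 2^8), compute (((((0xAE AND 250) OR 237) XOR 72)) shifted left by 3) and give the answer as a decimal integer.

56

0xAE = 10101110
250 = 11111010
→ AND → 10101010 = 170
237 = 11101101
→ OR → 11101111 = 239
72 = 01001000
→ XOR → 10100111 = 167
→ shifted left by 3 (mod 2^8) → 00111000 = 56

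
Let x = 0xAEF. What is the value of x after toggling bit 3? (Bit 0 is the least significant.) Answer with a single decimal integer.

2791

x = 101011101111
bit 3 is currently 1; toggle it via x ^ (1 << 3) = x ^ 8
→ 101011100111 = 2791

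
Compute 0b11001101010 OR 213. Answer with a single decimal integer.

1791

a = 11001101010
213 = 00011010101
 OR → 11011111111 = 1791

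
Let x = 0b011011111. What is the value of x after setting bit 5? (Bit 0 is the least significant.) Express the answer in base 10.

255

x = 011011111
bit 5 is currently 0; set it via x | (1 << 5) = x | 32
→ 011111111 = 255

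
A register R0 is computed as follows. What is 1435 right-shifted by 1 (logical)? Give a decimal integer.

1435 = 10110011011
shift right by 1 → 01011001101 = 717
(equivalently, floor(1435 / 2))

717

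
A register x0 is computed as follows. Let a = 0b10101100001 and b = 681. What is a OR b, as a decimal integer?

a = 10101100001
681 = 01010101001
 OR → 11111101001 = 2025

2025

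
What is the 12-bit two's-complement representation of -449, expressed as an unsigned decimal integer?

3647

449 in 12 bits: 000111000001
Invert: 111000111110
Add 1:  111000111111 = 3647
(Check: 2^12 - 449 = 4096 - 449 = 3647.)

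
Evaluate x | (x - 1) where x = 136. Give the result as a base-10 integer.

x = 10001000 = 136
x - 1 = 10000111
OR    = 10001111 = 143
(x | (x - 1) sets all bits below the lowest set bit.)

143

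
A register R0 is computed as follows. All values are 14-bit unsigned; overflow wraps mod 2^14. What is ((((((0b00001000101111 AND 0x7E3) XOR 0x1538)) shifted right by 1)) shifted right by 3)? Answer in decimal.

369

0b00001000101111 = 00001000101111
0x7E3 = 00011111100011
→ AND → 00001000100011 = 547
0x1538 = 01010100111000
→ XOR → 01011100011011 = 5915
→ shifted right by 1 → 00101110001101 = 2957
→ shifted right by 3 → 00000101110001 = 369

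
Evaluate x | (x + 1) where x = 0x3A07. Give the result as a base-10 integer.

14863

x = 11101000000111 = 14855
x + 1 = 11101000001000
OR    = 11101000001111 = 14863
(x | (x + 1) sets the lowest cleared bit.)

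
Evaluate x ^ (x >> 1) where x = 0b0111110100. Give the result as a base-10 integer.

x = 111110100 = 500
x>>1 = 011111010
XOR  = 100001110 = 270
(x ^ (x >> 1) gives the standard binary-reflected Gray code of x.)

270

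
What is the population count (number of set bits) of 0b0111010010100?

n = 111010010100
Count the 1s: 1 + 1 + 1 + 1 + 1 + 1 = 6

6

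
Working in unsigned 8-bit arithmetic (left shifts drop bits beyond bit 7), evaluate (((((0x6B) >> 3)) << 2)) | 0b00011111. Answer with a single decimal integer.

63

0x6B = 01101011
→ >> 3 → 00001101 = 13
→ << 2 (mod 2^8) → 00110100 = 52
0b00011111 = 00011111
→ | → 00111111 = 63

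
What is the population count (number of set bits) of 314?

5

314 = 100111010
Count the 1s: 1 + 1 + 1 + 1 + 1 = 5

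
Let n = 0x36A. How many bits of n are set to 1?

0x36A = 1101101010
Count the 1s: 1 + 1 + 1 + 1 + 1 + 1 = 6

6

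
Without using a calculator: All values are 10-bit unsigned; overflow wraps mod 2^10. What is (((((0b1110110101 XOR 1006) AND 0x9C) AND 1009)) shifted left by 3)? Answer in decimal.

128

0b1110110101 = 1110110101
1006 = 1111101110
→ XOR → 0001011011 = 91
0x9C = 0010011100
→ AND → 0000011000 = 24
1009 = 1111110001
→ AND → 0000010000 = 16
→ shifted left by 3 (mod 2^10) → 0010000000 = 128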